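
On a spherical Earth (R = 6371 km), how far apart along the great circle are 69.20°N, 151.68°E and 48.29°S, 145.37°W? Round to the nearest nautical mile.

Δλ = -145.37 − 151.68 = -297.05°; wrapped into (−180°, 180°]: 62.95°.
Δφ = -48.29 − 69.20 = -117.49°.
a = sin²(Δφ/2) + cos φ₁ · cos φ₂ · sin²(Δλ/2) = 0.795209.
c = 2·atan2(√a, √(1−a)) = 2.20237 rad → d = 6371·c ≈ 14031.32 km ≈ 7576.31 nmi.

7576 nmi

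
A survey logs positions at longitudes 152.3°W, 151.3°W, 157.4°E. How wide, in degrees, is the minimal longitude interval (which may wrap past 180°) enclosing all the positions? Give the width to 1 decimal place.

51.3°

Sort the longitudes: -152.3°, -151.3°, +157.4°.
Eastward gaps between consecutive values (wrapping around): 1.0°, 308.7°, 50.3°.
Largest gap = 308.7° ⇒ minimal covering band is its complement: 360° − 308.7° = 51.3°.
Band runs from +157.4° eastward to -151.3°, crossing the antimeridian.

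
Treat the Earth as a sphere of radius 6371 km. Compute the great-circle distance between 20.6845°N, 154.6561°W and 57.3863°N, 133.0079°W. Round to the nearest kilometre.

Δλ = -133.0079 − -154.6561 = 21.6482°.
Δφ = 57.3863 − 20.6845 = 36.7018°.
a = sin²(Δφ/2) + cos φ₁ · cos φ₂ · sin²(Δλ/2) = 0.116904.
c = 2·atan2(√a, √(1−a)) = 0.69790 rad → d = 6371·c ≈ 4446.34 km.

4446 km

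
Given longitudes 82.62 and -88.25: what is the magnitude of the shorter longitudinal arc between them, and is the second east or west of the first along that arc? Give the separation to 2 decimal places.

170.87° west

Raw difference: -88.25 − 82.62 = -170.87°.
Normalise into (−180°, 180°]: -170.87° stays -170.87°.
Negative ⇒ the second point lies to the west; separation 170.87°.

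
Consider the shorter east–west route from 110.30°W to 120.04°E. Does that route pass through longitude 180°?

Naïve |120.04 − -110.30| = 230.34° > 180°, so the shorter arc goes the other way round — across 180°.
Signed shortest Δλ = ((120.04 − -110.30 + 180) mod 360) − 180 = -129.66°.
Going west by 129.66° from -110.30° passes through 180° before reaching +120.04°.

Yes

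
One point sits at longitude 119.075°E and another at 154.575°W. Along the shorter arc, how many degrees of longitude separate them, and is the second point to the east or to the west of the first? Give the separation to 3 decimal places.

86.350° east

Raw difference: -154.575 − 119.075 = -273.65°.
Normalise into (−180°, 180°]: -273.65° + 360° = 86.35°.
Positive ⇒ the second point lies to the east; separation 86.350°.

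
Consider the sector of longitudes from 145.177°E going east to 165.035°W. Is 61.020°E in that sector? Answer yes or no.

No

Band width going east from +145.177° to -165.035°: ((-165.035 − 145.177) mod 360) = 49.788°.
Offset of +61.020° east of the west edge: ((61.020 − 145.177) mod 360) = 275.843°.
275.843° > 49.788° ⇒ outside.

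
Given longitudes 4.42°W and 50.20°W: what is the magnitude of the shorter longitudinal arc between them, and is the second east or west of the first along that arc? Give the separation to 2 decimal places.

Raw difference: -50.20 − -4.42 = -45.78°.
Normalise into (−180°, 180°]: -45.78° stays -45.78°.
Negative ⇒ the second point lies to the west; separation 45.78°.

45.78° west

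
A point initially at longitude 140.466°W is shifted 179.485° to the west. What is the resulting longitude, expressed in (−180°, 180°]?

40.049°E

Start at -140.466°; shift −179.485° → -319.951°.
-319.951° lies outside (−180°, 180°]; add 360° → +40.049°.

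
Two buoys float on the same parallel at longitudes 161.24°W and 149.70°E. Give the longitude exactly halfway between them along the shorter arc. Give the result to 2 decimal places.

Signed shortest Δλ from -161.24° to +149.70° is -49.06°.
Midpoint longitude = -161.24° + (-49.06°)/2 = -161.24° − 24.53° = -185.77°.
Normalise into (−180°, 180°]: +174.23°.
(The naïve average (-161.24 + +149.70)/2 = -5.77° is on the wrong side of the globe.)

174.23°E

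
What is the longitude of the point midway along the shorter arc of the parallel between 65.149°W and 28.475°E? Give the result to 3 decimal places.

18.337°W

Signed shortest Δλ from -65.149° to +28.475° is +93.624°.
Midpoint longitude = -65.149° + (+93.624°)/2 = -65.149° + 46.812° = -18.337°.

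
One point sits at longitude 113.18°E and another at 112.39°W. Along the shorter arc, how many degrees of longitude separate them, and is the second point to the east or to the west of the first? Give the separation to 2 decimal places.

Raw difference: -112.39 − 113.18 = -225.57°.
Normalise into (−180°, 180°]: -225.57° + 360° = 134.43°.
Positive ⇒ the second point lies to the east; separation 134.43°.

134.43° east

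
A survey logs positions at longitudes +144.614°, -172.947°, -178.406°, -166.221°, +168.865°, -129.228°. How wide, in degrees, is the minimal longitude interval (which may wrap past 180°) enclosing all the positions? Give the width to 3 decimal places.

86.158°

Sort the longitudes: -178.406°, -172.947°, -166.221°, -129.228°, +144.614°, +168.865°.
Eastward gaps between consecutive values (wrapping around): 5.459°, 6.726°, 36.993°, 273.842°, 24.251°, 12.729°.
Largest gap = 273.842° ⇒ minimal covering band is its complement: 360° − 273.842° = 86.158°.
Band runs from +144.614° eastward to -129.228°, crossing the antimeridian.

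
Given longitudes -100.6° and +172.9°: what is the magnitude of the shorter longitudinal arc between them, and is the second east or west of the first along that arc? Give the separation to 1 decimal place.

Raw difference: 172.9 − -100.6 = 273.5°.
Normalise into (−180°, 180°]: 273.5° − 360° = -86.5°.
Negative ⇒ the second point lies to the west; separation 86.5°.

86.5° west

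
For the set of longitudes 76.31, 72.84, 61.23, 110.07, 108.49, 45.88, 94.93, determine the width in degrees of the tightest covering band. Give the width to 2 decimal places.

Sort the longitudes: +45.88°, +61.23°, +72.84°, +76.31°, +94.93°, +108.49°, +110.07°.
Eastward gaps between consecutive values (wrapping around): 15.35°, 11.61°, 3.47°, 18.62°, 13.56°, 1.58°, 295.81°.
Largest gap = 295.81° ⇒ minimal covering band is its complement: 360° − 295.81° = 64.19°.
Band runs from +45.88° eastward to +110.07°.

64.19°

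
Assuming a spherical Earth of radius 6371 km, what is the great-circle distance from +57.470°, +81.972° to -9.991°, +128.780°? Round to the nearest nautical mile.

4654 nmi

Δλ = 128.780 − 81.972 = 46.808°.
Δφ = -9.991 − 57.470 = -67.461°.
a = sin²(Δφ/2) + cos φ₁ · cos φ₂ · sin²(Δλ/2) = 0.391901.
c = 2·atan2(√a, √(1−a)) = 1.35288 rad → d = 6371·c ≈ 8619.18 km ≈ 4653.98 nmi.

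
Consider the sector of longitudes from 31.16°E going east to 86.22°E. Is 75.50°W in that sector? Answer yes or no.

No

Band width going east from +31.16° to +86.22°: ((86.22 − 31.16) mod 360) = 55.06°.
Offset of -75.50° east of the west edge: ((-75.50 − 31.16) mod 360) = 253.34°.
253.34° > 55.06° ⇒ outside.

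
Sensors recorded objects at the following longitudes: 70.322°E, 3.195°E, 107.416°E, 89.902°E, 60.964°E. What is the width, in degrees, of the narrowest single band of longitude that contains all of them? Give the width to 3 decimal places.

104.221°

Sort the longitudes: +3.195°, +60.964°, +70.322°, +89.902°, +107.416°.
Eastward gaps between consecutive values (wrapping around): 57.769°, 9.358°, 19.580°, 17.514°, 255.779°.
Largest gap = 255.779° ⇒ minimal covering band is its complement: 360° − 255.779° = 104.221°.
Band runs from +3.195° eastward to +107.416°.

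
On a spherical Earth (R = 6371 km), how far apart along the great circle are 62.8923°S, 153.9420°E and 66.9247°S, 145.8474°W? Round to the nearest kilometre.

Δλ = -145.8474 − 153.9420 = -299.7894°; wrapped into (−180°, 180°]: 60.2106°.
Δφ = -66.9247 − -62.8923 = -4.0324°.
a = sin²(Δφ/2) + cos φ₁ · cos φ₂ · sin²(Δλ/2) = 0.046171.
c = 2·atan2(√a, √(1−a)) = 0.43312 rad → d = 6371·c ≈ 2759.44 km.

2759 km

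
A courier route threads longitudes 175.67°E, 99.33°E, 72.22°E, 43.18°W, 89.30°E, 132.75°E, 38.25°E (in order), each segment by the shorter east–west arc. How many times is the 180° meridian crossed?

0

Leg 1: +175.67° → +99.33°, shortest Δλ = -76.34° (west) — does not cross 180°.
Leg 2: +99.33° → +72.22°, shortest Δλ = -27.11° (west) — does not cross 180°.
Leg 3: +72.22° → -43.18°, shortest Δλ = -115.4° (west) — does not cross 180°.
Leg 4: -43.18° → +89.30°, shortest Δλ = 132.48° (east) — does not cross 180°.
Leg 5: +89.30° → +132.75°, shortest Δλ = 43.45° (east) — does not cross 180°.
Leg 6: +132.75° → +38.25°, shortest Δλ = -94.5° (west) — does not cross 180°.
Total crossings: 0.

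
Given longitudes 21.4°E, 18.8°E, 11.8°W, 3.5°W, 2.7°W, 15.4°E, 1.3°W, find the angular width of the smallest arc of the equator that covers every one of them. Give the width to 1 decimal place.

Sort the longitudes: -11.8°, -3.5°, -2.7°, -1.3°, +15.4°, +18.8°, +21.4°.
Eastward gaps between consecutive values (wrapping around): 8.3°, 0.8°, 1.4°, 16.7°, 3.4°, 2.6°, 326.8°.
Largest gap = 326.8° ⇒ minimal covering band is its complement: 360° − 326.8° = 33.2°.
Band runs from -11.8° eastward to +21.4°.

33.2°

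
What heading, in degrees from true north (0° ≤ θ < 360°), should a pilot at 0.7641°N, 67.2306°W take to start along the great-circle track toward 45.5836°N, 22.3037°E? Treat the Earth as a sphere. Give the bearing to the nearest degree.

Δλ = 22.3037 − -67.2306 = 89.5343°.
θ = atan2( sin Δλ · cos φ₂ , cos φ₁ · sin φ₂ − sin φ₁ · cos φ₂ · cos Δλ )
  = atan2(0.69984, 0.71413) = 44.421° → normalised to [0°, 360°): 44.421°.

44°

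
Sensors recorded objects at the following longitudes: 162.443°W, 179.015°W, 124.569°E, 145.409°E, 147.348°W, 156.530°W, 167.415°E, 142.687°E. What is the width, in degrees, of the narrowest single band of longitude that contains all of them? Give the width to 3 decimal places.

Sort the longitudes: -179.015°, -162.443°, -156.530°, -147.348°, +124.569°, +142.687°, +145.409°, +167.415°.
Eastward gaps between consecutive values (wrapping around): 16.572°, 5.913°, 9.182°, 271.917°, 18.118°, 2.722°, 22.006°, 13.570°.
Largest gap = 271.917° ⇒ minimal covering band is its complement: 360° − 271.917° = 88.083°.
Band runs from +124.569° eastward to -147.348°, crossing the antimeridian.

88.083°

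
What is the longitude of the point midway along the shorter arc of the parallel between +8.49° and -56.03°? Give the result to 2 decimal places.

-23.77°

Signed shortest Δλ from +8.49° to -56.03° is -64.52°.
Midpoint longitude = +8.49° + (-64.52°)/2 = +8.49° − 32.26° = -23.77°.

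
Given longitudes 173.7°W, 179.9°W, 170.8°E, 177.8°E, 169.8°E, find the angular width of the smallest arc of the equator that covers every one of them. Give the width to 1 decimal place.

Sort the longitudes: -179.9°, -173.7°, +169.8°, +170.8°, +177.8°.
Eastward gaps between consecutive values (wrapping around): 6.2°, 343.5°, 1.0°, 7.0°, 2.3°.
Largest gap = 343.5° ⇒ minimal covering band is its complement: 360° − 343.5° = 16.5°.
Band runs from +169.8° eastward to -173.7°, crossing the antimeridian.

16.5°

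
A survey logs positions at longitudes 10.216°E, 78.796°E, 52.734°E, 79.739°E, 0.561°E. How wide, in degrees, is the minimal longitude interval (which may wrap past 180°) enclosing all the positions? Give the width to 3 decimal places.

79.178°

Sort the longitudes: +0.561°, +10.216°, +52.734°, +78.796°, +79.739°.
Eastward gaps between consecutive values (wrapping around): 9.655°, 42.518°, 26.062°, 0.943°, 280.822°.
Largest gap = 280.822° ⇒ minimal covering band is its complement: 360° − 280.822° = 79.178°.
Band runs from +0.561° eastward to +79.739°.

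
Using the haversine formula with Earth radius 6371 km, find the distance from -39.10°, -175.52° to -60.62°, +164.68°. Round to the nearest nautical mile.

Δλ = 164.68 − -175.52 = 340.20°; wrapped into (−180°, 180°]: -19.80°.
Δφ = -60.62 − -39.10 = -21.52°.
a = sin²(Δφ/2) + cos φ₁ · cos φ₂ · sin²(Δλ/2) = 0.046109.
c = 2·atan2(√a, √(1−a)) = 0.43283 rad → d = 6371·c ≈ 2757.58 km ≈ 1488.97 nmi.

1489 nmi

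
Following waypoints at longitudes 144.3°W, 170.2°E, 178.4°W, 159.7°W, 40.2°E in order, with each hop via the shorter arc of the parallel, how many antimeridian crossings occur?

Leg 1: -144.3° → +170.2°, shortest Δλ = -45.5° (west) — crosses 180°.
Leg 2: +170.2° → -178.4°, shortest Δλ = 11.4° (east) — crosses 180°.
Leg 3: -178.4° → -159.7°, shortest Δλ = 18.7° (east) — does not cross 180°.
Leg 4: -159.7° → +40.2°, shortest Δλ = -160.1° (west) — crosses 180°.
Total crossings: 3.

3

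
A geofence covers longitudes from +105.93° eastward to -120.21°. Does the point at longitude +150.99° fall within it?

Band width going east from +105.93° to -120.21°: ((-120.21 − 105.93) mod 360) = 133.86°.
Offset of +150.99° east of the west edge: ((150.99 − 105.93) mod 360) = 45.06°.
45.06° ≤ 133.86° ⇒ inside.

Yes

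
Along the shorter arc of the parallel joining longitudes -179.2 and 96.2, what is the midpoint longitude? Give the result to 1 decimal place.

+138.5°

Signed shortest Δλ from -179.2° to +96.2° is -84.6°.
Midpoint longitude = -179.2° + (-84.6°)/2 = -179.2° − 42.3° = -221.5°.
Normalise into (−180°, 180°]: +138.5°.
(The naïve average (-179.2 + +96.2)/2 = -41.5° is on the wrong side of the globe.)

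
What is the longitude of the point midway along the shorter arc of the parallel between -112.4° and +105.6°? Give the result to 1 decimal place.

Signed shortest Δλ from -112.4° to +105.6° is -142.0°.
Midpoint longitude = -112.4° + (-142.0°)/2 = -112.4° − 71.0° = -183.4°.
Normalise into (−180°, 180°]: +176.6°.
(The naïve average (-112.4 + +105.6)/2 = -3.4° is on the wrong side of the globe.)

+176.6°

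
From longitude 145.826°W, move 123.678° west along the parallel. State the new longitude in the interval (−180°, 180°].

Start at -145.826°; shift −123.678° → -269.504°.
-269.504° lies outside (−180°, 180°]; add 360° → +90.496°.

90.496°E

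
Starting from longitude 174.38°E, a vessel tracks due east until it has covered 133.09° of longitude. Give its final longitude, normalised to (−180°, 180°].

Start at +174.38°; shift +133.09° → +307.47°.
+307.47° lies outside (−180°, 180°]; subtract 360° → -52.53°.

52.53°W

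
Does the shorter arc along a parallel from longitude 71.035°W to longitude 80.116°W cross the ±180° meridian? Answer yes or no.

No

Signed shortest Δλ = ((-80.116 − -71.035 + 180) mod 360) − 180 = -9.081°.
Going west by 9.081° from -71.035° reaches -80.116° without touching 180°.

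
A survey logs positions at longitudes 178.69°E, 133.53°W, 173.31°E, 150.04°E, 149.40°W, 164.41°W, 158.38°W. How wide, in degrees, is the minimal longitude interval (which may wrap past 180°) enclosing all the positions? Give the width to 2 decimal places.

Sort the longitudes: -164.41°, -158.38°, -149.40°, -133.53°, +150.04°, +173.31°, +178.69°.
Eastward gaps between consecutive values (wrapping around): 6.03°, 8.98°, 15.87°, 283.57°, 23.27°, 5.38°, 16.90°.
Largest gap = 283.57° ⇒ minimal covering band is its complement: 360° − 283.57° = 76.43°.
Band runs from +150.04° eastward to -133.53°, crossing the antimeridian.

76.43°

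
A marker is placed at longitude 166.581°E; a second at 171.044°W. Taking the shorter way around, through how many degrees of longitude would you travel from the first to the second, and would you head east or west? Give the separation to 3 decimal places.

Raw difference: -171.044 − 166.581 = -337.625°.
Normalise into (−180°, 180°]: -337.625° + 360° = 22.375°.
Positive ⇒ the second point lies to the east; separation 22.375°.

22.375° east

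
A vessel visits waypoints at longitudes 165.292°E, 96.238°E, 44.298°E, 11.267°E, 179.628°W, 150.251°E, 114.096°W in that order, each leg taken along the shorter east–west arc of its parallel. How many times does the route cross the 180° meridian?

3

Leg 1: +165.292° → +96.238°, shortest Δλ = -69.054° (west) — does not cross 180°.
Leg 2: +96.238° → +44.298°, shortest Δλ = -51.94° (west) — does not cross 180°.
Leg 3: +44.298° → +11.267°, shortest Δλ = -33.031° (west) — does not cross 180°.
Leg 4: +11.267° → -179.628°, shortest Δλ = 169.105° (east) — crosses 180°.
Leg 5: -179.628° → +150.251°, shortest Δλ = -30.121° (west) — crosses 180°.
Leg 6: +150.251° → -114.096°, shortest Δλ = 95.653° (east) — crosses 180°.
Total crossings: 3.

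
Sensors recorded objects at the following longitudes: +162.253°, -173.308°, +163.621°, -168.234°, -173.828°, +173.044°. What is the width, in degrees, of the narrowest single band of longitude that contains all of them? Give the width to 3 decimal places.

Sort the longitudes: -173.828°, -173.308°, -168.234°, +162.253°, +163.621°, +173.044°.
Eastward gaps between consecutive values (wrapping around): 0.520°, 5.074°, 330.487°, 1.368°, 9.423°, 13.128°.
Largest gap = 330.487° ⇒ minimal covering band is its complement: 360° − 330.487° = 29.513°.
Band runs from +162.253° eastward to -168.234°, crossing the antimeridian.

29.513°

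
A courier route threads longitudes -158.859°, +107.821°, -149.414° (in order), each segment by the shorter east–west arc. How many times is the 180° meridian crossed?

2

Leg 1: -158.859° → +107.821°, shortest Δλ = -93.32° (west) — crosses 180°.
Leg 2: +107.821° → -149.414°, shortest Δλ = 102.765° (east) — crosses 180°.
Total crossings: 2.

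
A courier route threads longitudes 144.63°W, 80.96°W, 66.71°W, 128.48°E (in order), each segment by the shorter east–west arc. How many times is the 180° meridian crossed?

1

Leg 1: -144.63° → -80.96°, shortest Δλ = 63.67° (east) — does not cross 180°.
Leg 2: -80.96° → -66.71°, shortest Δλ = 14.25° (east) — does not cross 180°.
Leg 3: -66.71° → +128.48°, shortest Δλ = -164.81° (west) — crosses 180°.
Total crossings: 1.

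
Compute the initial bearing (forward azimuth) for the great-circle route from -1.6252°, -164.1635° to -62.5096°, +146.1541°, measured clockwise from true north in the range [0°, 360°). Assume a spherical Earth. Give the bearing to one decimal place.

Δλ = 146.1541 − -164.1635 = 310.3176°; wrapped into (−180°, 180°]: -49.6824°.
θ = atan2( sin Δλ · cos φ₂ , cos φ₁ · sin φ₂ − sin φ₁ · cos φ₂ · cos Δλ )
  = atan2(-0.35196, -0.87826) = -158.162° → normalised to [0°, 360°): 201.838°.

201.8°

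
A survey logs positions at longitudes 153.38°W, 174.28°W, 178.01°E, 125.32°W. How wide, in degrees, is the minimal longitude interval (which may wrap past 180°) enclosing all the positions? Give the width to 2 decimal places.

Sort the longitudes: -174.28°, -153.38°, -125.32°, +178.01°.
Eastward gaps between consecutive values (wrapping around): 20.90°, 28.06°, 303.33°, 7.71°.
Largest gap = 303.33° ⇒ minimal covering band is its complement: 360° − 303.33° = 56.67°.
Band runs from +178.01° eastward to -125.32°, crossing the antimeridian.

56.67°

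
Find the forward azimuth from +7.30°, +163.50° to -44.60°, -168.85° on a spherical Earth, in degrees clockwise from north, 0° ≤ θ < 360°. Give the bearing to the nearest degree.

157°

Δλ = -168.85 − 163.50 = -332.35°; wrapped into (−180°, 180°]: 27.65°.
θ = atan2( sin Δλ · cos φ₂ , cos φ₁ · sin φ₂ − sin φ₁ · cos φ₂ · cos Δλ )
  = atan2(0.33043, -0.77660) = 156.951° → normalised to [0°, 360°): 156.951°.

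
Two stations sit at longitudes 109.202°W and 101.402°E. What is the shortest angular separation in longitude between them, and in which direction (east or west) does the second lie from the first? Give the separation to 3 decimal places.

149.396° west

Raw difference: 101.402 − -109.202 = 210.604°.
Normalise into (−180°, 180°]: 210.604° − 360° = -149.396°.
Negative ⇒ the second point lies to the west; separation 149.396°.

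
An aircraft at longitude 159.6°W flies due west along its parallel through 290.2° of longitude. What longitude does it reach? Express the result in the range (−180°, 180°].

Start at -159.6°; shift −290.2° → -449.8°.
-449.8° lies outside (−180°, 180°]; add 360° → -89.8°.

89.8°W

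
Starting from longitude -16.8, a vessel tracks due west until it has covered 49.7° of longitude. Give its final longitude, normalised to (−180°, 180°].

Start at -16.8°; shift −49.7° → -66.5°.
-66.5° already lies in (−180°, 180°].

-66.5°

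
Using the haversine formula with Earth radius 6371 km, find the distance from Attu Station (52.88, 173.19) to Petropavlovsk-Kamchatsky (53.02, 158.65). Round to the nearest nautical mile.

Δλ = 158.65 − 173.19 = -14.54°.
Δφ = 53.02 − 52.88 = 0.14°.
a = sin²(Δφ/2) + cos φ₁ · cos φ₂ · sin²(Δλ/2) = 0.005815.
c = 2·atan2(√a, √(1−a)) = 0.15266 rad → d = 6371·c ≈ 972.58 km ≈ 525.15 nmi.

525 nmi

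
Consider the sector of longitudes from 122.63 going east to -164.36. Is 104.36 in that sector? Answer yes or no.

No

Band width going east from +122.63° to -164.36°: ((-164.36 − 122.63) mod 360) = 73.01°.
Offset of +104.36° east of the west edge: ((104.36 − 122.63) mod 360) = 341.73°.
341.73° > 73.01° ⇒ outside.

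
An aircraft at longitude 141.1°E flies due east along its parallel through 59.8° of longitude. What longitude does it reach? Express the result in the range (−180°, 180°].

Start at +141.1°; shift +59.8° → +200.9°.
+200.9° lies outside (−180°, 180°]; subtract 360° → -159.1°.

159.1°W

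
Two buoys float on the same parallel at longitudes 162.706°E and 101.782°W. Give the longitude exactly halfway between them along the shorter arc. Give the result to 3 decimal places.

149.538°W

Signed shortest Δλ from +162.706° to -101.782° is +95.512°.
Midpoint longitude = +162.706° + (+95.512°)/2 = +162.706° + 47.756° = +210.462°.
Normalise into (−180°, 180°]: -149.538°.
(The naïve average (+162.706 + -101.782)/2 = 30.462° is on the wrong side of the globe.)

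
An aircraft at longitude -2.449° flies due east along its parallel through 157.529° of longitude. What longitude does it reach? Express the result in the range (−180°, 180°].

Start at -2.449°; shift +157.529° → +155.080°.
+155.080° already lies in (−180°, 180°].

+155.080°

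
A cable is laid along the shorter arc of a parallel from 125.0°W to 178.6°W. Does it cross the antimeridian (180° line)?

No

Signed shortest Δλ = ((-178.6 − -125.0 + 180) mod 360) − 180 = -53.6°.
Going west by 53.6° from -125.0° reaches -178.6° without touching 180°.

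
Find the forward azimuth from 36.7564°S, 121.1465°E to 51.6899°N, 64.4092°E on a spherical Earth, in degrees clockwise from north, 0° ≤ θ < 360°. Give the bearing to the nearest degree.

Δλ = 64.4092 − 121.1465 = -56.7373°.
θ = atan2( sin Δλ · cos φ₂ , cos φ₁ · sin φ₂ − sin φ₁ · cos φ₂ · cos Δλ )
  = atan2(-0.51835, 0.83213) = -31.920° → normalised to [0°, 360°): 328.080°.

328°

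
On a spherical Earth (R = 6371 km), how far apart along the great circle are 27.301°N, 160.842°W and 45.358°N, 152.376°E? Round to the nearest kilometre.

Δλ = 152.376 − -160.842 = 313.218°; wrapped into (−180°, 180°]: -46.782°.
Δφ = 45.358 − 27.301 = 18.057°.
a = sin²(Δφ/2) + cos φ₁ · cos φ₂ · sin²(Δλ/2) = 0.123039.
c = 2·atan2(√a, √(1−a)) = 0.71678 rad → d = 6371·c ≈ 4566.64 km.

4567 km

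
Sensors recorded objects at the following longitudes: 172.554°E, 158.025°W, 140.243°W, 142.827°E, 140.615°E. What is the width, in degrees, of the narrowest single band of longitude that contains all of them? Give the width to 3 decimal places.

Sort the longitudes: -158.025°, -140.243°, +140.615°, +142.827°, +172.554°.
Eastward gaps between consecutive values (wrapping around): 17.782°, 280.858°, 2.212°, 29.727°, 29.421°.
Largest gap = 280.858° ⇒ minimal covering band is its complement: 360° − 280.858° = 79.142°.
Band runs from +140.615° eastward to -140.243°, crossing the antimeridian.

79.142°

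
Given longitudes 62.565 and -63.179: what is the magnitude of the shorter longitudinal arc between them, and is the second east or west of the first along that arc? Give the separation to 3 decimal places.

125.744° west

Raw difference: -63.179 − 62.565 = -125.744°.
Normalise into (−180°, 180°]: -125.744° stays -125.744°.
Negative ⇒ the second point lies to the west; separation 125.744°.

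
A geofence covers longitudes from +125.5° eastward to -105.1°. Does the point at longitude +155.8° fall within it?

Band width going east from +125.5° to -105.1°: ((-105.1 − 125.5) mod 360) = 129.4°.
Offset of +155.8° east of the west edge: ((155.8 − 125.5) mod 360) = 30.3°.
30.3° ≤ 129.4° ⇒ inside.

Yes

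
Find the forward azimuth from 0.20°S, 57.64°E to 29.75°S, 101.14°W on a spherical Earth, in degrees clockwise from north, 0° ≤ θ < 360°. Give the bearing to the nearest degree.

Δλ = -101.14 − 57.64 = -158.78°.
θ = atan2( sin Δλ · cos φ₂ , cos φ₁ · sin φ₂ − sin φ₁ · cos φ₂ · cos Δλ )
  = atan2(-0.31424, -0.49904) = -147.801° → normalised to [0°, 360°): 212.199°.

212°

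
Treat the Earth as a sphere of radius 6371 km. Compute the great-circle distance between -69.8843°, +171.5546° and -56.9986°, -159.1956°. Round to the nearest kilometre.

Δλ = -159.1956 − 171.5546 = -330.7502°; wrapped into (−180°, 180°]: 29.2498°.
Δφ = -56.9986 − -69.8843 = 12.8857°.
a = sin²(Δφ/2) + cos φ₁ · cos φ₂ · sin²(Δλ/2) = 0.024533.
c = 2·atan2(√a, √(1−a)) = 0.31456 rad → d = 6371·c ≈ 2004.04 km.

2004 km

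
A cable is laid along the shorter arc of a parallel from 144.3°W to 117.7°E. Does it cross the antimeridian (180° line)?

Naïve |117.7 − -144.3| = 262.0° > 180°, so the shorter arc goes the other way round — across 180°.
Signed shortest Δλ = ((117.7 − -144.3 + 180) mod 360) − 180 = -98.0°.
Going west by 98.0° from -144.3° passes through 180° before reaching +117.7°.

Yes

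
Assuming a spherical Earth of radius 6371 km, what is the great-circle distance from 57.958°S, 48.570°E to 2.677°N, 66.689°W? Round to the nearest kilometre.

Δλ = -66.689 − 48.570 = -115.259°.
Δφ = 2.677 − -57.958 = 60.635°.
a = sin²(Δφ/2) + cos φ₁ · cos φ₂ · sin²(Δλ/2) = 0.632865.
c = 2·atan2(√a, √(1−a)) = 1.83976 rad → d = 6371·c ≈ 11721.10 km.

11721 km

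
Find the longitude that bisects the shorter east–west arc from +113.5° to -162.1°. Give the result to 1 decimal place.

Signed shortest Δλ from +113.5° to -162.1° is +84.4°.
Midpoint longitude = +113.5° + (+84.4°)/2 = +113.5° + 42.2° = +155.7°.
(The naïve average (+113.5 + -162.1)/2 = -24.3° is on the wrong side of the globe.)

+155.7°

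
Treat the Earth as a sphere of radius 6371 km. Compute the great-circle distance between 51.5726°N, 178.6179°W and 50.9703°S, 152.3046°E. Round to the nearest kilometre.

Δλ = 152.3046 − -178.6179 = 330.9225°; wrapped into (−180°, 180°]: -29.0775°.
Δφ = -50.9703 − 51.5726 = -102.5429°.
a = sin²(Δφ/2) + cos φ₁ · cos φ₂ · sin²(Δλ/2) = 0.633250.
c = 2·atan2(√a, √(1−a)) = 1.84056 rad → d = 6371·c ≈ 11726.18 km.

11726 km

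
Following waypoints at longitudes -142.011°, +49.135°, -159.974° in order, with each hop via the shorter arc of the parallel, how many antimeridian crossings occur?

Leg 1: -142.011° → +49.135°, shortest Δλ = -168.854° (west) — crosses 180°.
Leg 2: +49.135° → -159.974°, shortest Δλ = 150.891° (east) — crosses 180°.
Total crossings: 2.

2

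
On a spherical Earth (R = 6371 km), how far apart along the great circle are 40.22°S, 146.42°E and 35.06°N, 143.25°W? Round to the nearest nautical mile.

5958 nmi

Δλ = -143.25 − 146.42 = -289.67°; wrapped into (−180°, 180°]: 70.33°.
Δφ = 35.06 − -40.22 = 75.28°.
a = sin²(Δφ/2) + cos φ₁ · cos φ₂ · sin²(Δλ/2) = 0.580271.
c = 2·atan2(√a, √(1−a)) = 1.73204 rad → d = 6371·c ≈ 11034.80 km ≈ 5958.32 nmi.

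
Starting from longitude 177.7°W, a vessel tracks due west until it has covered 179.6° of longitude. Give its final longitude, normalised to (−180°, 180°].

2.7°E

Start at -177.7°; shift −179.6° → -357.3°.
-357.3° lies outside (−180°, 180°]; add 360° → +2.7°.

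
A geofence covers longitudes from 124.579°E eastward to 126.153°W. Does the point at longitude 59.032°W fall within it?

Band width going east from +124.579° to -126.153°: ((-126.153 − 124.579) mod 360) = 109.268°.
Offset of -59.032° east of the west edge: ((-59.032 − 124.579) mod 360) = 176.389°.
176.389° > 109.268° ⇒ outside.

No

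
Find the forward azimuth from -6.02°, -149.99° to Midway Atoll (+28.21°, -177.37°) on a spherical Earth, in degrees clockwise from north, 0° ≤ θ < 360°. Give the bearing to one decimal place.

323.7°

Δλ = -177.37 − -149.99 = -27.38°.
θ = atan2( sin Δλ · cos φ₂ , cos φ₁ · sin φ₂ − sin φ₁ · cos φ₂ · cos Δλ )
  = atan2(-0.40526, 0.55216) = -36.277° → normalised to [0°, 360°): 323.723°.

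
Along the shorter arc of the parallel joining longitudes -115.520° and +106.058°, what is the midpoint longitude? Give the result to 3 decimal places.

Signed shortest Δλ from -115.520° to +106.058° is -138.422°.
Midpoint longitude = -115.520° + (-138.422°)/2 = -115.520° − 69.211° = -184.731°.
Normalise into (−180°, 180°]: +175.269°.
(The naïve average (-115.520 + +106.058)/2 = -4.731° is on the wrong side of the globe.)

+175.269°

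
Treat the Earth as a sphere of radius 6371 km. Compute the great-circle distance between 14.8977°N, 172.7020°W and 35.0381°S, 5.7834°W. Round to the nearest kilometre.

Δλ = -5.7834 − -172.7020 = 166.9186°.
Δφ = -35.0381 − 14.8977 = -49.9358°.
a = sin²(Δφ/2) + cos φ₁ · cos φ₂ · sin²(Δλ/2) = 0.959159.
c = 2·atan2(√a, √(1−a)) = 2.73461 rad → d = 6371·c ≈ 17422.18 km.

17422 km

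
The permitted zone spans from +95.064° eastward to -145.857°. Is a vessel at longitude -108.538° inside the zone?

Band width going east from +95.064° to -145.857°: ((-145.857 − 95.064) mod 360) = 119.079°.
Offset of -108.538° east of the west edge: ((-108.538 − 95.064) mod 360) = 156.398°.
156.398° > 119.079° ⇒ outside.

No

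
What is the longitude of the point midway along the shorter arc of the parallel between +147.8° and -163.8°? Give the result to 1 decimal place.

Signed shortest Δλ from +147.8° to -163.8° is +48.4°.
Midpoint longitude = +147.8° + (+48.4°)/2 = +147.8° + 24.2° = +172.0°.
(The naïve average (+147.8 + -163.8)/2 = -8.0° is on the wrong side of the globe.)

+172.0°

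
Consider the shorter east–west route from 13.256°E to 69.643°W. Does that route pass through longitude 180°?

No

Signed shortest Δλ = ((-69.643 − 13.256 + 180) mod 360) − 180 = -82.899°.
Going west by 82.899° from +13.256° reaches -69.643° without touching 180°.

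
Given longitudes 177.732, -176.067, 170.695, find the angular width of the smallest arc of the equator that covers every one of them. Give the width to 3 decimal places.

13.238°

Sort the longitudes: -176.067°, +170.695°, +177.732°.
Eastward gaps between consecutive values (wrapping around): 346.762°, 7.037°, 6.201°.
Largest gap = 346.762° ⇒ minimal covering band is its complement: 360° − 346.762° = 13.238°.
Band runs from +170.695° eastward to -176.067°, crossing the antimeridian.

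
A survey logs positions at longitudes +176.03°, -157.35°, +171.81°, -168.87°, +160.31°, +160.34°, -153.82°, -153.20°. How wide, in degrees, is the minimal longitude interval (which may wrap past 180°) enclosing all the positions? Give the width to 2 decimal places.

Sort the longitudes: -168.87°, -157.35°, -153.82°, -153.20°, +160.31°, +160.34°, +171.81°, +176.03°.
Eastward gaps between consecutive values (wrapping around): 11.52°, 3.53°, 0.62°, 313.51°, 0.03°, 11.47°, 4.22°, 15.10°.
Largest gap = 313.51° ⇒ minimal covering band is its complement: 360° − 313.51° = 46.49°.
Band runs from +160.31° eastward to -153.20°, crossing the antimeridian.

46.49°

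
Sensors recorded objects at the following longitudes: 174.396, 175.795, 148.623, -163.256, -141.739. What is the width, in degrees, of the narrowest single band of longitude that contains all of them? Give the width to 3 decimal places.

69.638°

Sort the longitudes: -163.256°, -141.739°, +148.623°, +174.396°, +175.795°.
Eastward gaps between consecutive values (wrapping around): 21.517°, 290.362°, 25.773°, 1.399°, 20.949°.
Largest gap = 290.362° ⇒ minimal covering band is its complement: 360° − 290.362° = 69.638°.
Band runs from +148.623° eastward to -141.739°, crossing the antimeridian.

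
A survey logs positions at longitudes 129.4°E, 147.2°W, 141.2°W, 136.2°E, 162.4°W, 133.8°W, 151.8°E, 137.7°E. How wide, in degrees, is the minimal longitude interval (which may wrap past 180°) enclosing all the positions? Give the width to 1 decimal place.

Sort the longitudes: -162.4°, -147.2°, -141.2°, -133.8°, +129.4°, +136.2°, +137.7°, +151.8°.
Eastward gaps between consecutive values (wrapping around): 15.2°, 6.0°, 7.4°, 263.2°, 6.8°, 1.5°, 14.1°, 45.8°.
Largest gap = 263.2° ⇒ minimal covering band is its complement: 360° − 263.2° = 96.8°.
Band runs from +129.4° eastward to -133.8°, crossing the antimeridian.

96.8°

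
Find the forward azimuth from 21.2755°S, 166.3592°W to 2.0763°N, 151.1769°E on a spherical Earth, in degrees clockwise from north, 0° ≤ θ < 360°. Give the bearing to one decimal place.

294.1°

Δλ = 151.1769 − -166.3592 = 317.5361°; wrapped into (−180°, 180°]: -42.4639°.
θ = atan2( sin Δλ · cos φ₂ , cos φ₁ · sin φ₂ − sin φ₁ · cos φ₂ · cos Δλ )
  = atan2(-0.67468, 0.30126) = -65.938° → normalised to [0°, 360°): 294.062°.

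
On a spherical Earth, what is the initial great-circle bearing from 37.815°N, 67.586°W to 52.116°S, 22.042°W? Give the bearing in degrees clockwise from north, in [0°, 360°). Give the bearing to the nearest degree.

154°

Δλ = -22.042 − -67.586 = 45.544°.
θ = atan2( sin Δλ · cos φ₂ , cos φ₁ · sin φ₂ − sin φ₁ · cos φ₂ · cos Δλ )
  = atan2(0.43831, -0.88719) = 153.708° → normalised to [0°, 360°): 153.708°.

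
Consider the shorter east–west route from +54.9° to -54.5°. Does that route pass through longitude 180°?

No

Signed shortest Δλ = ((-54.5 − 54.9 + 180) mod 360) − 180 = -109.4°.
Going west by 109.4° from +54.9° reaches -54.5° without touching 180°.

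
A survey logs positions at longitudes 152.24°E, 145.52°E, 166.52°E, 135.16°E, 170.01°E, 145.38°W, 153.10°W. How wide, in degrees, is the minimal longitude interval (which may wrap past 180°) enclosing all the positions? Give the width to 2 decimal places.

Sort the longitudes: -153.10°, -145.38°, +135.16°, +145.52°, +152.24°, +166.52°, +170.01°.
Eastward gaps between consecutive values (wrapping around): 7.72°, 280.54°, 10.36°, 6.72°, 14.28°, 3.49°, 36.89°.
Largest gap = 280.54° ⇒ minimal covering band is its complement: 360° − 280.54° = 79.46°.
Band runs from +135.16° eastward to -145.38°, crossing the antimeridian.

79.46°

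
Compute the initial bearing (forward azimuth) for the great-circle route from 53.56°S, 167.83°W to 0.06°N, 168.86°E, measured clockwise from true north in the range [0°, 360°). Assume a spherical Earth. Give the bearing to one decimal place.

331.8°

Δλ = 168.86 − -167.83 = 336.69°; wrapped into (−180°, 180°]: -23.31°.
θ = atan2( sin Δλ · cos φ₂ , cos φ₁ · sin φ₂ − sin φ₁ · cos φ₂ · cos Δλ )
  = atan2(-0.39571, 0.73944) = -28.153° → normalised to [0°, 360°): 331.847°.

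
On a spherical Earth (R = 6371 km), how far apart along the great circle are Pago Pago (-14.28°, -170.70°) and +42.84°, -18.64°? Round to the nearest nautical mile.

8568 nmi

Δλ = -18.64 − -170.70 = 152.06°.
Δφ = 42.84 − -14.28 = 57.12°.
a = sin²(Δφ/2) + cos φ₁ · cos φ₂ · sin²(Δλ/2) = 0.897744.
c = 2·atan2(√a, √(1−a)) = 2.49061 rad → d = 6371·c ≈ 15867.68 km ≈ 8567.86 nmi.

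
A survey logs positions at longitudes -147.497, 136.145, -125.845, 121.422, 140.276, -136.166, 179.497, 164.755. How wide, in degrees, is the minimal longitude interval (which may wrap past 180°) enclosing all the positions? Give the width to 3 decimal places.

Sort the longitudes: -147.497°, -136.166°, -125.845°, +121.422°, +136.145°, +140.276°, +164.755°, +179.497°.
Eastward gaps between consecutive values (wrapping around): 11.331°, 10.321°, 247.267°, 14.723°, 4.131°, 24.479°, 14.742°, 33.006°.
Largest gap = 247.267° ⇒ minimal covering band is its complement: 360° − 247.267° = 112.733°.
Band runs from +121.422° eastward to -125.845°, crossing the antimeridian.

112.733°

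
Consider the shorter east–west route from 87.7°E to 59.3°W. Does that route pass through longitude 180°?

Signed shortest Δλ = ((-59.3 − 87.7 + 180) mod 360) − 180 = -147.0°.
Going west by 147.0° from +87.7° reaches -59.3° without touching 180°.

No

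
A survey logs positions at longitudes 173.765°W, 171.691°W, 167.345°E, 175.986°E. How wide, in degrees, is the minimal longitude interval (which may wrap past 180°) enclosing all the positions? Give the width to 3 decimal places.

20.964°

Sort the longitudes: -173.765°, -171.691°, +167.345°, +175.986°.
Eastward gaps between consecutive values (wrapping around): 2.074°, 339.036°, 8.641°, 10.249°.
Largest gap = 339.036° ⇒ minimal covering band is its complement: 360° − 339.036° = 20.964°.
Band runs from +167.345° eastward to -171.691°, crossing the antimeridian.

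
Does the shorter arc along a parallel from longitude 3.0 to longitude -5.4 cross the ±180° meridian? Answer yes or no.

Signed shortest Δλ = ((-5.4 − 3.0 + 180) mod 360) − 180 = -8.4°.
Going west by 8.4° from +3.0° reaches -5.4° without touching 180°.

No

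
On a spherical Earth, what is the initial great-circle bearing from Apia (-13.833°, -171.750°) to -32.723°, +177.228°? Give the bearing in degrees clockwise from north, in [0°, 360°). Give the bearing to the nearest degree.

206°

Δλ = 177.228 − -171.750 = 348.978°; wrapped into (−180°, 180°]: -11.022°.
θ = atan2( sin Δλ · cos φ₂ , cos φ₁ · sin φ₂ − sin φ₁ · cos φ₂ · cos Δλ )
  = atan2(-0.16084, -0.32746) = -153.841° → normalised to [0°, 360°): 206.159°.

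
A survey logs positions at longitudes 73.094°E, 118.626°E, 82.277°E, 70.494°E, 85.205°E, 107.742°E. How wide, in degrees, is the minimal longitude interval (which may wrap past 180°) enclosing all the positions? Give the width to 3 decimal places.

48.132°

Sort the longitudes: +70.494°, +73.094°, +82.277°, +85.205°, +107.742°, +118.626°.
Eastward gaps between consecutive values (wrapping around): 2.600°, 9.183°, 2.928°, 22.537°, 10.884°, 311.868°.
Largest gap = 311.868° ⇒ minimal covering band is its complement: 360° − 311.868° = 48.132°.
Band runs from +70.494° eastward to +118.626°.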